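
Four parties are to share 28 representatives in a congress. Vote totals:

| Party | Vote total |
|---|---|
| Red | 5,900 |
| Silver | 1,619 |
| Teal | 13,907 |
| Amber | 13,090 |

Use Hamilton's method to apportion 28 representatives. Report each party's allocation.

Red: 5, Silver: 1, Teal: 11, Amber: 11

The standard divisor is 34516/28 ≈ 1232.714.
Standard quotas: Red 4.7862, Silver 1.3134, Teal 11.2816, Amber 10.6188.
Lower quotas: Red 4, Silver 1, Teal 11, Amber 10 (sum 26, leaving 2 seats).
Remainders in descending order: Red 0.7862, Amber 0.6188, Silver 0.3134, Teal 0.2816.
The surplus seats go to Red, Amber.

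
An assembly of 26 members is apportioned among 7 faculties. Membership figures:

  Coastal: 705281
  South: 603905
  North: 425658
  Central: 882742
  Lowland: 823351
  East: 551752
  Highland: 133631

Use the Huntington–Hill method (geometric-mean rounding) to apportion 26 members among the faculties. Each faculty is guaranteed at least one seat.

Coastal=4, South=4, North=3, Central=6, Lowland=5, East=3, Highland=1

With divisor 160221: modified quotas Coastal 4.402, South 3.769, North 2.657, Central 5.510, Lowland 5.139, East 3.444, Highland 0.834.
Geometric-mean thresholds: Coastal √(4·5)=4.472, South √(3·4)=3.464, North √(2·3)=2.449, Central √(5·6)=5.477, Lowland √(5·6)=5.477, East √(3·4)=3.464, Highland (min 1).
Each quota rounded against its threshold gives Coastal 4, South 4, North 3, Central 6, Lowland 5, East 3, Highland 1 (total 26).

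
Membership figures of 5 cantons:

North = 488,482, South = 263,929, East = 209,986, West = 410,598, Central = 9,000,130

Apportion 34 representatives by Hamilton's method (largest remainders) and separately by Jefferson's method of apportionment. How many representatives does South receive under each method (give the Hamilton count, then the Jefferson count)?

Hamilton: North 2, South 1, East 1, West 1, Central 29.
Jefferson: North 1, South 0, East 0, West 1, Central 32.
South gets 1 under Hamilton and 0 under Jefferson.

1 and 0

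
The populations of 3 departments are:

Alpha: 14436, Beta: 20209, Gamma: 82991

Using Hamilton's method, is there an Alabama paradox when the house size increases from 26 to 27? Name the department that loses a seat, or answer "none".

At 26 seats: Alpha 3, Beta 5, Gamma 18.
At 27 seats: Alpha 3, Beta 5, Gamma 19.
No department's allocation decreased.

none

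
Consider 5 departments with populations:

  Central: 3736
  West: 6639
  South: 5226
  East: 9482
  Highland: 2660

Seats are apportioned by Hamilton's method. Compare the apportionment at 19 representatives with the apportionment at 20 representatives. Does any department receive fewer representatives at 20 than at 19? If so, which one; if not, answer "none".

At 19 seats: Central 3, West 4, South 4, East 6, Highland 2.
At 20 seats: Central 2, West 5, South 4, East 7, Highland 2.
Central drops from 3 to 2.

Central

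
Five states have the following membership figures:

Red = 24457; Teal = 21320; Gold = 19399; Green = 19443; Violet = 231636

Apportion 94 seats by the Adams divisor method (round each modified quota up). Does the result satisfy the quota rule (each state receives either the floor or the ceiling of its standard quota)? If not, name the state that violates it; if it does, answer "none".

Violet

Standard quotas: Red 7.269, Teal 6.337, Gold 5.766, Green 5.779, Violet 68.849.
Adams allocation: Red 8, Teal 7, Gold 6, Green 6, Violet 67.
Violet has quota 68.849 (lower 68, upper 69) but receives 67 — outside the quota interval.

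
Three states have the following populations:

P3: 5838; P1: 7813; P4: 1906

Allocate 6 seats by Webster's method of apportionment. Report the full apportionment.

Standard divisor 15557/6 ≈ 2592.833; standard quotas: P3 2.252, P1 3.013, P4 0.735.
Rounding to the nearest integer gives P3 2, P1 3, P4 1 — total 6, matching the house size, so no adjustment is needed.

P3 2; P1 3; P4 1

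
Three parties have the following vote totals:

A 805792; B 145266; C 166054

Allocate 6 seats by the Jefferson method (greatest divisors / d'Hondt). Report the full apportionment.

A: 5; B: 0; C: 1

Standard divisor 1117112/6 ≈ 186185.333; standard quotas: A 4.328, B 0.780, C 0.892.
Rounding down gives 4, 0, 0 = 4 seats, so the divisor must be adjusted.
With modified divisor 153200: modified quotas A 5.260, B 0.948, C 1.084.
Rounding down: A 5, B 0, C 1 (total 6).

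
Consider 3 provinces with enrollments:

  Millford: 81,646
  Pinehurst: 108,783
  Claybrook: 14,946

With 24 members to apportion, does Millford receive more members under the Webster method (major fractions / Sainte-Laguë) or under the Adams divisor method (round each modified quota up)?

Webster: Millford 9, Pinehurst 13, Claybrook 2.
Adams: Millford 10, Pinehurst 12, Claybrook 2.
Millford gets 9 under Webster and 10 under Adams.

Adams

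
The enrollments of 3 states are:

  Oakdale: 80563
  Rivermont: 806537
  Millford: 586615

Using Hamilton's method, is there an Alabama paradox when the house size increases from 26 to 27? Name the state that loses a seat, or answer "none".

At 26 seats: Oakdale 2, Rivermont 14, Millford 10.
At 27 seats: Oakdale 1, Rivermont 15, Millford 11.
Oakdale drops from 2 to 1.

Oakdale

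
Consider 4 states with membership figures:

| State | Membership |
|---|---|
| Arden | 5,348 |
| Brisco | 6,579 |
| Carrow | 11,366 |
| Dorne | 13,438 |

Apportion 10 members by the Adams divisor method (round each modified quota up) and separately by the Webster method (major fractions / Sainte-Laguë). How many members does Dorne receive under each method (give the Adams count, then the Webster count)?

3 and 4

Adams: Arden 2, Brisco 2, Carrow 3, Dorne 3.
Webster: Arden 1, Brisco 2, Carrow 3, Dorne 4.
Dorne gets 3 under Adams and 4 under Webster.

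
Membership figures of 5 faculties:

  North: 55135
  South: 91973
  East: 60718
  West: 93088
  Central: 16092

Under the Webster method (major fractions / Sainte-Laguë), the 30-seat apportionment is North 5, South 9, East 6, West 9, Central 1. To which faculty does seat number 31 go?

Central

Priority for the next seat is population ÷ (current seats + 0.5).
Priorities: North 10024.545, South 9681.368, East 9341.231, West 9798.737, Central 10728.000.
Highest priority: Central.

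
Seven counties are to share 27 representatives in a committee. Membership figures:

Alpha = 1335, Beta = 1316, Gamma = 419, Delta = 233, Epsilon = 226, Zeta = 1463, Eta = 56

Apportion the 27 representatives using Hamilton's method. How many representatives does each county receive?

Total 5048; standard divisor 5048/27 ≈ 186.963.
Standard quotas: Alpha 7.140, Beta 7.039, Gamma 2.241, Delta 1.246, Epsilon 1.209, Zeta 7.825, Eta 0.300.
Lower quotas: Alpha 7, Beta 7, Gamma 2, Delta 1, Epsilon 1, Zeta 7, Eta 0 (sum 25, leaving 2 seats).
Remainders in descending order: Zeta 0.825, Eta 0.300, Delta 0.246, Gamma 0.241, Epsilon 0.209, Alpha 0.140, Beta 0.039.
Largest remainders: Zeta, Eta receive the extra seats.

Alpha=7, Beta=7, Gamma=2, Delta=1, Epsilon=1, Zeta=8, Eta=1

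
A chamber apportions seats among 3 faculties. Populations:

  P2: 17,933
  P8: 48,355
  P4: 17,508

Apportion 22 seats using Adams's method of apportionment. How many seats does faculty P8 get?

12

Standard divisor 83796/22 ≈ 3808.909; standard quotas: P2 4.708, P8 12.695, P4 4.597.
Rounding up gives 5, 13, 5 = 23 seats, so the divisor must be adjusted.
With modified divisor 4200: modified quotas P2 4.270, P8 11.513, P4 4.169.
Rounding up: P2 5, P8 12, P4 5 (total 22).
P8 receives 12.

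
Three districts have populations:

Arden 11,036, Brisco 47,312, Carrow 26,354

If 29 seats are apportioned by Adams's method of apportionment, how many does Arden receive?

4

Standard divisor 84702/29 ≈ 2920.759; standard quotas: Arden 3.778, Brisco 16.199, Carrow 9.023.
Rounding up gives 4, 17, 10 = 31 seats, so the divisor must be adjusted.
With modified divisor 3100: modified quotas Arden 3.560, Brisco 15.262, Carrow 8.501.
Rounding up: Arden 4, Brisco 16, Carrow 9 (total 29).
Arden receives 4.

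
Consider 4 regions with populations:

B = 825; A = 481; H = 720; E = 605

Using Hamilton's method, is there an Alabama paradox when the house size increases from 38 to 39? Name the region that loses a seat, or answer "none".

At 38 seats: B 12, A 7, H 10, E 9.
At 39 seats: B 12, A 7, H 11, E 9.
No region's allocation decreased.

none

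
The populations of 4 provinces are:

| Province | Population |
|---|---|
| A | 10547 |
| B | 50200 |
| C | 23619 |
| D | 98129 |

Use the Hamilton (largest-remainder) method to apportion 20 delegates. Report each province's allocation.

Total 182495; standard divisor 182495/20 ≈ 9124.75.
Standard quotas: A 1.1559, B 5.5015, C 2.5885, D 10.7542.
Lower quotas: A 1, B 5, C 2, D 10 (sum 18, leaving 2 seats).
Remainders in descending order: D 0.7542, C 0.5885, B 0.5015, A 0.1559.
Largest remainders: D, C receive the extra seats.

A=1; B=5; C=3; D=11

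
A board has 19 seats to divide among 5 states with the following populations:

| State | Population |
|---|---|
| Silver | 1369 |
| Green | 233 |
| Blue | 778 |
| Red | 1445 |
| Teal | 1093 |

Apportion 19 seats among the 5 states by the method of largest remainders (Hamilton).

Silver: 5, Green: 1, Blue: 3, Red: 6, Teal: 4

The standard divisor is 4918/19 ≈ 258.842.
Standard quotas: Silver 5.289, Green 0.900, Blue 3.006, Red 5.583, Teal 4.223.
Lower quotas: Silver 5, Green 0, Blue 3, Red 5, Teal 4 (sum 17, leaving 2 seats).
Remainders in descending order: Green 0.900, Red 0.583, Silver 0.289, Teal 0.223, Blue 0.006.
The surplus seats go to Green, Red.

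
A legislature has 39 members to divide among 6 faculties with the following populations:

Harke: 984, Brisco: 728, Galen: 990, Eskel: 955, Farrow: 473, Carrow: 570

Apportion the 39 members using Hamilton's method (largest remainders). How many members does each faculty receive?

Standard divisor: 4700 ÷ 39 ≈ 120.513.
Standard quotas: Harke 8.165, Brisco 6.041, Galen 8.215, Eskel 7.924, Farrow 3.925, Carrow 4.730.
Lower quotas: Harke 8, Brisco 6, Galen 8, Eskel 7, Farrow 3, Carrow 4 (sum 36, leaving 3 seats).
Remainders in descending order: Farrow 0.925, Eskel 0.924, Carrow 0.730, Galen 0.215, Harke 0.165, Brisco 0.041.
Largest remainders: Farrow, Eskel, Carrow receive the extra seats.

Harke 8; Brisco 6; Galen 8; Eskel 8; Farrow 4; Carrow 5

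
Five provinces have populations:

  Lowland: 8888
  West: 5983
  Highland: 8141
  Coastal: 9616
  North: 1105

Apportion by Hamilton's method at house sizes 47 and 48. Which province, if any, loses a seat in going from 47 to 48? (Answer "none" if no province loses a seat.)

At 47 seats: Lowland 12, West 8, Highland 11, Coastal 14, North 2.
At 48 seats: Lowland 13, West 8, Highland 12, Coastal 14, North 1.
North drops from 2 to 1.

North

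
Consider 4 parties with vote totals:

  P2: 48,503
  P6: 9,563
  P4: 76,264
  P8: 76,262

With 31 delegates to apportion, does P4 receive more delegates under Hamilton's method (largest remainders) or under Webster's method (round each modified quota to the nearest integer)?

Webster

Hamilton: P2 7, P6 2, P4 11, P8 11.
Webster: P2 7, P6 1, P4 12, P8 11.
P4 gets 11 under Hamilton and 12 under Webster.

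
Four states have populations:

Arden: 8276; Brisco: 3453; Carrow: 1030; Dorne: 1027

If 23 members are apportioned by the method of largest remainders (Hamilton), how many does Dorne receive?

The standard divisor is 13786/23 ≈ 599.391.
Standard quotas: Arden 13.8073, Brisco 5.7608, Carrow 1.7184, Dorne 1.7134.
Lower quotas: Arden 13, Brisco 5, Carrow 1, Dorne 1 (sum 20, leaving 3 seats).
Remainders in descending order: Arden 0.8073, Brisco 0.7608, Carrow 0.7184, Dorne 0.7134.
The surplus seats go to Arden, Brisco, Carrow.
Dorne receives 1.

1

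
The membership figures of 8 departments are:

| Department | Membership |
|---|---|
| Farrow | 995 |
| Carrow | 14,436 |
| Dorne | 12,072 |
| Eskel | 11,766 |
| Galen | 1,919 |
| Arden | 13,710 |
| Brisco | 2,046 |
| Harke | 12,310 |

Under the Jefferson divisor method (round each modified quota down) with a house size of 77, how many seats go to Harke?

Standard divisor 69254/77 ≈ 899.403; standard quotas: Farrow 1.106, Carrow 16.051, Dorne 13.422, Eskel 13.082, Galen 2.134, Arden 15.243, Brisco 2.275, Harke 13.687.
Rounding down gives 1, 16, 13, 13, 2, 15, 2, 13 = 75 seats, so the divisor must be adjusted.
With modified divisor 860: modified quotas Farrow 1.157, Carrow 16.786, Dorne 14.037, Eskel 13.681, Galen 2.231, Arden 15.942, Brisco 2.379, Harke 14.314.
Rounding down: Farrow 1, Carrow 16, Dorne 14, Eskel 13, Galen 2, Arden 15, Brisco 2, Harke 14 (total 77).
Harke receives 14.

14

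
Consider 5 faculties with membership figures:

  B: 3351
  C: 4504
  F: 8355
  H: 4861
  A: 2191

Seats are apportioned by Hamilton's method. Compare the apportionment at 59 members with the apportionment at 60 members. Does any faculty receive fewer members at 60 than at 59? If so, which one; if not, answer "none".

At 59 seats: B 9, C 11, F 21, H 12, A 6.
At 60 seats: B 9, C 12, F 21, H 12, A 6.
No faculty's allocation decreased.

none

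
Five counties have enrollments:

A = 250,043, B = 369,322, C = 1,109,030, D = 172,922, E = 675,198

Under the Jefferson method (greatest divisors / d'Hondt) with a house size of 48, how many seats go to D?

3

Standard divisor 2576515/48 ≈ 53677.396; standard quotas: A 4.658, B 6.880, C 20.661, D 3.222, E 12.579.
Rounding down gives 4, 6, 20, 3, 12 = 45 seats, so the divisor must be adjusted.
With modified divisor 51200: modified quotas A 4.884, B 7.213, C 21.661, D 3.377, E 13.187.
Rounding down: A 4, B 7, C 21, D 3, E 13 (total 48).
D receives 3.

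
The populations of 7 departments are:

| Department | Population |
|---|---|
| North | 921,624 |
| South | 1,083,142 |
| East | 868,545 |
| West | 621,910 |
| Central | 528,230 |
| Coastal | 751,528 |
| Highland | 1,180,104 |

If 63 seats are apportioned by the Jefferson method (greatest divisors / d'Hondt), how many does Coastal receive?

Standard divisor 5955083/63 ≈ 94525.127; standard quotas: North 9.750, South 11.459, East 9.189, West 6.579, Central 5.588, Coastal 7.951, Highland 12.485.
Rounding down gives 9, 11, 9, 6, 5, 7, 12 = 59 seats, so the divisor must be adjusted.
With modified divisor 89600: modified quotas North 10.286, South 12.089, East 9.694, West 6.941, Central 5.895, Coastal 8.388, Highland 13.171.
Rounding down: North 10, South 12, East 9, West 6, Central 5, Coastal 8, Highland 13 (total 63).
Coastal receives 8.

8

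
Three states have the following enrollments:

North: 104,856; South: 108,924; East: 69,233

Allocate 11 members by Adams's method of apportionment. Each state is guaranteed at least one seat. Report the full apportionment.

Standard divisor 283013/11 ≈ 25728.455; standard quotas: North 4.075, South 4.234, East 2.691.
Rounding up gives 5, 5, 3 = 13 seats, so the divisor must be adjusted.
With modified divisor 30900: modified quotas North 3.393, South 3.525, East 2.241.
Rounding up: North 4, South 4, East 3 (total 11).

North: 4, South: 4, East: 3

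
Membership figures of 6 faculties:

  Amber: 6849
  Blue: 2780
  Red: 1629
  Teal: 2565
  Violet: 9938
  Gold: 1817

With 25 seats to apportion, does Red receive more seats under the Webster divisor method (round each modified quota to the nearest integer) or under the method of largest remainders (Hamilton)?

Webster

Webster: Amber 7, Blue 3, Red 2, Teal 2, Violet 9, Gold 2.
Hamilton: Amber 7, Blue 3, Red 1, Teal 2, Violet 10, Gold 2.
Red gets 2 under Webster and 1 under Hamilton.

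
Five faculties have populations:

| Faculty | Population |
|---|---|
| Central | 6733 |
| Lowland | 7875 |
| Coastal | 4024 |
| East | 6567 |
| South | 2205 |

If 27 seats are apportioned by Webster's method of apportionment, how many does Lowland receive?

Standard divisor 27404/27 ≈ 1014.963; standard quotas: Central 6.634, Lowland 7.759, Coastal 3.965, East 6.470, South 2.172.
Rounding to the nearest integer gives Central 7, Lowland 8, Coastal 4, East 6, South 2 — total 27, matching the house size, so no adjustment is needed.
Lowland receives 8.

8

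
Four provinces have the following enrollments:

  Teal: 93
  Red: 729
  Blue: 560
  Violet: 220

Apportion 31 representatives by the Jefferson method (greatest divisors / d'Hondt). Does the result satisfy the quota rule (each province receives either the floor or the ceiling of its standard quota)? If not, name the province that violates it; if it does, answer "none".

Standard quotas: Teal 1.800, Red 14.107, Blue 10.836, Violet 4.257.
Jefferson allocation: Teal 1, Red 15, Blue 11, Violet 4.
Every allocation lies between the lower and upper quota.

none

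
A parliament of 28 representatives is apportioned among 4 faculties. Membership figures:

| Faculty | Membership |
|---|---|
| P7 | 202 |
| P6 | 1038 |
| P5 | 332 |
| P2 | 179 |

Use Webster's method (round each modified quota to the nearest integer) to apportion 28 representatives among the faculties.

Standard divisor 1751/28 ≈ 62.536; standard quotas: P7 3.230, P6 16.599, P5 5.309, P2 2.862.
Rounding to the nearest integer gives P7 3, P6 17, P5 5, P2 3 — total 28, matching the house size, so no adjustment is needed.

P7 3, P6 17, P5 5, P2 3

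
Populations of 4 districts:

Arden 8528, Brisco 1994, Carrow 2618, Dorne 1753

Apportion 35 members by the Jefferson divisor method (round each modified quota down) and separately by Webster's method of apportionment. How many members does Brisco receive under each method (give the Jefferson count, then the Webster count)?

4 and 5

Jefferson: Arden 21, Brisco 4, Carrow 6, Dorne 4.
Webster: Arden 20, Brisco 5, Carrow 6, Dorne 4.
Brisco gets 4 under Jefferson and 5 under Webster.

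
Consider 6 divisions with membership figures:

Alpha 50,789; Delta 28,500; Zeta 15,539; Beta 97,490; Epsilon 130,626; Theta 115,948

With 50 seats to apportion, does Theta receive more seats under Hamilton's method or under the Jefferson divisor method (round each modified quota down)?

Hamilton: Alpha 6, Delta 3, Zeta 2, Beta 11, Epsilon 15, Theta 13.
Jefferson: Alpha 6, Delta 3, Zeta 1, Beta 11, Epsilon 15, Theta 14.
Theta gets 13 under Hamilton and 14 under Jefferson.

Jefferson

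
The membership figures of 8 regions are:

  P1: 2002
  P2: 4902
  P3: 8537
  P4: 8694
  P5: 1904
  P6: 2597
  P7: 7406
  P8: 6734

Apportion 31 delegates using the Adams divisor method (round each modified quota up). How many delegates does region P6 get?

2

Standard divisor 42776/31 ≈ 1379.871; standard quotas: P1 1.451, P2 3.553, P3 6.187, P4 6.301, P5 1.380, P6 1.882, P7 5.367, P8 4.880.
Rounding up gives 2, 4, 7, 7, 2, 2, 6, 5 = 35 seats, so the divisor must be adjusted.
With modified divisor 1660: modified quotas P1 1.206, P2 2.953, P3 5.143, P4 5.237, P5 1.147, P6 1.564, P7 4.461, P8 4.057.
Rounding up: P1 2, P2 3, P3 6, P4 6, P5 2, P6 2, P7 5, P8 5 (total 31).
P6 receives 2.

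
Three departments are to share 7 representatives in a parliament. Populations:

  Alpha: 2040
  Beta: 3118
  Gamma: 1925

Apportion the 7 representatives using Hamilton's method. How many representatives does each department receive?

Alpha 2; Beta 3; Gamma 2

Total 7083; standard divisor 7083/7 ≈ 1011.857.
Standard quotas: Alpha 2.016, Beta 3.081, Gamma 1.902.
Lower quotas: Alpha 2, Beta 3, Gamma 1 (sum 6, leaving 1 seat).
Remainders in descending order: Gamma 0.902, Beta 0.081, Alpha 0.016.
Largest remainder: Gamma receives the extra seat.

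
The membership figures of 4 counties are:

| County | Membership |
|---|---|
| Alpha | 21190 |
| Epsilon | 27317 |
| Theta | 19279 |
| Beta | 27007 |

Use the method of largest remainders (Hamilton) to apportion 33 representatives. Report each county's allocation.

Total 94793; standard divisor 94793/33 ≈ 2872.515.
Standard quotas: Alpha 7.3768, Epsilon 9.5098, Theta 6.7115, Beta 9.4019.
Lower quotas: Alpha 7, Epsilon 9, Theta 6, Beta 9 (sum 31, leaving 2 seats).
Remainders in descending order: Theta 0.7115, Epsilon 0.5098, Beta 0.4019, Alpha 0.3768.
Largest remainders: Theta, Epsilon receive the extra seats.

Alpha=7, Epsilon=10, Theta=7, Beta=9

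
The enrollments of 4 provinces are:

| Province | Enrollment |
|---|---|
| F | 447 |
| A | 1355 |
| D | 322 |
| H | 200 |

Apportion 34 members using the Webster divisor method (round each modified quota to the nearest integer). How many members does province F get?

Standard divisor 2324/34 ≈ 68.353; standard quotas: F 6.540, A 19.824, D 4.711, H 2.926.
Rounding to the nearest integer gives 7, 20, 5, 3 = 35 seats, so the divisor must be adjusted.
With modified divisor 69: modified quotas F 6.478, A 19.638, D 4.667, H 2.899.
Rounding to the nearest integer: F 6, A 20, D 5, H 3 (total 34).
F receives 6.

6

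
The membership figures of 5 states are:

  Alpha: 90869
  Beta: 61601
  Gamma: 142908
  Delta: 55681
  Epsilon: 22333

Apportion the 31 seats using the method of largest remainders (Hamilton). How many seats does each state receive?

The standard divisor is 373392/31 ≈ 12044.903.
Standard quotas: Alpha 7.5442, Beta 5.1143, Gamma 11.8646, Delta 4.6228, Epsilon 1.8541.
Lower quotas: Alpha 7, Beta 5, Gamma 11, Delta 4, Epsilon 1 (sum 28, leaving 3 seats).
Remainders in descending order: Gamma 0.8646, Epsilon 0.8541, Delta 0.6228, Alpha 0.5442, Beta 0.1143.
Largest remainders: Gamma, Epsilon, Delta receive the extra seats.

Alpha: 7; Beta: 5; Gamma: 12; Delta: 5; Epsilon: 2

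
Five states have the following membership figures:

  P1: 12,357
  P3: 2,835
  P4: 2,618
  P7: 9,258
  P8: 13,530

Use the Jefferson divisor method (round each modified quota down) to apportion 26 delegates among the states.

P1=8; P3=2; P4=1; P7=6; P8=9

Standard divisor 40598/26 ≈ 1561.462; standard quotas: P1 7.914, P3 1.816, P4 1.677, P7 5.929, P8 8.665.
Rounding down gives 7, 1, 1, 5, 8 = 22 seats, so the divisor must be adjusted.
With modified divisor 1400: modified quotas P1 8.826, P3 2.025, P4 1.870, P7 6.613, P8 9.664.
Rounding down: P1 8, P3 2, P4 1, P7 6, P8 9 (total 26).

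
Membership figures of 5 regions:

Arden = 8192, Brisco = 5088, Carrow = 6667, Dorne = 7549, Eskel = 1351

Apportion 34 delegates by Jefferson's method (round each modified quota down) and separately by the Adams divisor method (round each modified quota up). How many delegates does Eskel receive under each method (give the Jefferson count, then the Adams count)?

1 and 2

Jefferson: Arden 10, Brisco 6, Carrow 8, Dorne 9, Eskel 1.
Adams: Arden 9, Brisco 6, Carrow 8, Dorne 9, Eskel 2.
Eskel gets 1 under Jefferson and 2 under Adams.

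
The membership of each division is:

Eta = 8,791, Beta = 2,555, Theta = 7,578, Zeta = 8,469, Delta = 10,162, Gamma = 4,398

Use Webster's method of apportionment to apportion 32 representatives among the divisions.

Standard divisor 41953/32 ≈ 1311.031; standard quotas: Eta 6.705, Beta 1.949, Theta 5.780, Zeta 6.460, Delta 7.751, Gamma 3.355.
Rounding to the nearest integer gives Eta 7, Beta 2, Theta 6, Zeta 6, Delta 8, Gamma 3 — total 32, matching the house size, so no adjustment is needed.

Eta=7, Beta=2, Theta=6, Zeta=6, Delta=8, Gamma=3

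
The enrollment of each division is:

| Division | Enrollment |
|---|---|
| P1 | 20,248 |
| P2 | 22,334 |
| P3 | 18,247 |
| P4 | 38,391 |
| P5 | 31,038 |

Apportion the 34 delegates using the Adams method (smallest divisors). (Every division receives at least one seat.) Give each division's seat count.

P1 5, P2 6, P3 5, P4 10, P5 8

Standard divisor 130258/34 ≈ 3831.118; standard quotas: P1 5.285, P2 5.830, P3 4.763, P4 10.021, P5 8.102.
Rounding up gives 6, 6, 5, 11, 9 = 37 seats, so the divisor must be adjusted.
With modified divisor 4200: modified quotas P1 4.821, P2 5.318, P3 4.345, P4 9.141, P5 7.390.
Rounding up: P1 5, P2 6, P3 5, P4 10, P5 8 (total 34).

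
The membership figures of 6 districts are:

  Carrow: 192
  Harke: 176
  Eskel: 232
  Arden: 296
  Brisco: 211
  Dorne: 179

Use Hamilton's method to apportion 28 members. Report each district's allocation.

Standard divisor: 1286 ÷ 28 ≈ 45.929.
Standard quotas: Carrow 4.180, Harke 3.832, Eskel 5.051, Arden 6.445, Brisco 4.594, Dorne 3.897.
Lower quotas: Carrow 4, Harke 3, Eskel 5, Arden 6, Brisco 4, Dorne 3 (sum 25, leaving 3 seats).
Remainders in descending order: Dorne 0.897, Harke 0.832, Brisco 0.594, Arden 0.445, Carrow 0.180, Eskel 0.051.
Largest remainders: Dorne, Harke, Brisco receive the extra seats.

Carrow: 4, Harke: 4, Eskel: 5, Arden: 6, Brisco: 5, Dorne: 4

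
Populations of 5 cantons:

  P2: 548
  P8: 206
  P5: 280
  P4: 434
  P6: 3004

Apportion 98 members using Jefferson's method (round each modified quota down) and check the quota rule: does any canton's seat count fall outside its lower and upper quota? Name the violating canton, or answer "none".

P6

Standard quotas: P2 12.009, P8 4.514, P5 6.136, P4 9.511, P6 65.830.
Jefferson allocation: P2 12, P8 4, P5 6, P4 9, P6 67.
P6 has quota 65.830 (lower 65, upper 66) but receives 67 — outside the quota interval.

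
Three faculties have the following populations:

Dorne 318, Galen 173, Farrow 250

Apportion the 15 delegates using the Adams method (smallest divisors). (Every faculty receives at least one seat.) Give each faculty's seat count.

Standard divisor 741/15 ≈ 49.4; standard quotas: Dorne 6.437, Galen 3.502, Farrow 5.061.
Rounding up gives 7, 4, 6 = 17 seats, so the divisor must be adjusted.
With modified divisor 55: modified quotas Dorne 5.782, Galen 3.145, Farrow 4.545.
Rounding up: Dorne 6, Galen 4, Farrow 5 (total 15).

Dorne=6, Galen=4, Farrow=5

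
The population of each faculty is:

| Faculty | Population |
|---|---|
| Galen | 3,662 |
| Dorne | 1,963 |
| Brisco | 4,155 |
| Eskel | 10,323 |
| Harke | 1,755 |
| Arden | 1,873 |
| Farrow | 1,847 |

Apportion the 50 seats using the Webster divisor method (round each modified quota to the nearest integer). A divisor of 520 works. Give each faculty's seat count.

With modified divisor 520: modified quotas Galen 7.042, Dorne 3.775, Brisco 7.990, Eskel 19.852, Harke 3.375, Arden 3.602, Farrow 3.552.
Rounding to the nearest integer: Galen 7, Dorne 4, Brisco 8, Eskel 20, Harke 3, Arden 4, Farrow 4 (total 50).

Galen: 7, Dorne: 4, Brisco: 8, Eskel: 20, Harke: 3, Arden: 4, Farrow: 4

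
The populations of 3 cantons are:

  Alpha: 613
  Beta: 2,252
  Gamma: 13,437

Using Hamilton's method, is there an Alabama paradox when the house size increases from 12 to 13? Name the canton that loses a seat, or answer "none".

none

At 12 seats: Alpha 0, Beta 2, Gamma 10.
At 13 seats: Alpha 0, Beta 2, Gamma 11.
No canton's allocation decreased.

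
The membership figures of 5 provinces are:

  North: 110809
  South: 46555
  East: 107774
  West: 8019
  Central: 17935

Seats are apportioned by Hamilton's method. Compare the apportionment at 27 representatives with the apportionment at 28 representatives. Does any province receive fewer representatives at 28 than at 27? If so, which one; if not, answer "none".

At 27 seats: North 10, South 4, East 10, West 1, Central 2.
At 28 seats: North 11, South 4, East 10, West 1, Central 2.
No province's allocation decreased.

none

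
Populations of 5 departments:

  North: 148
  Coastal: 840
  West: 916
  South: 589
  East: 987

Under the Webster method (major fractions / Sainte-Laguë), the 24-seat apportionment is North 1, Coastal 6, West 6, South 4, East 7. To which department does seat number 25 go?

Priority for the next seat is population ÷ (current seats + 0.5).
Priorities: North 98.667, Coastal 129.231, West 140.923, South 130.889, East 131.600.
Highest priority: West.

West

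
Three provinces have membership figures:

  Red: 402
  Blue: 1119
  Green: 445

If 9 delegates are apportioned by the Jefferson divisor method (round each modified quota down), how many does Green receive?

Standard divisor 1966/9 ≈ 218.444; standard quotas: Red 1.840, Blue 5.123, Green 2.037.
Rounding down gives 1, 5, 2 = 8 seats, so the divisor must be adjusted.
With modified divisor 190: modified quotas Red 2.116, Blue 5.889, Green 2.342.
Rounding down: Red 2, Blue 5, Green 2 (total 9).
Green receives 2.

2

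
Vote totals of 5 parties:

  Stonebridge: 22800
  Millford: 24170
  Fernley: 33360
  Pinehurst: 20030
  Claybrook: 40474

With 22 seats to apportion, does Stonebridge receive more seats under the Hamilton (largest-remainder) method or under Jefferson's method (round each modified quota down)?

Hamilton

Hamilton: Stonebridge 4, Millford 4, Fernley 5, Pinehurst 3, Claybrook 6.
Jefferson: Stonebridge 3, Millford 4, Fernley 5, Pinehurst 3, Claybrook 7.
Stonebridge gets 4 under Hamilton and 3 under Jefferson.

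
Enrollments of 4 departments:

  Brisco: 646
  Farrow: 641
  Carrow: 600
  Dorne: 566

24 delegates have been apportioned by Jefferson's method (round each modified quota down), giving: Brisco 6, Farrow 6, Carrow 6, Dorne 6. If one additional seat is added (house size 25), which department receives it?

Brisco

Priority for the next seat is population ÷ (current seats + 1).
Priorities: Brisco 92.286, Farrow 91.571, Carrow 85.714, Dorne 80.857.
Highest priority: Brisco.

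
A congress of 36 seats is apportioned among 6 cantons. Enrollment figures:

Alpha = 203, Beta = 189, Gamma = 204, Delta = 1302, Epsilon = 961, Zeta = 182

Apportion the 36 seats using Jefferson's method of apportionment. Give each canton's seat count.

Standard divisor 3041/36 ≈ 84.472; standard quotas: Alpha 2.403, Beta 2.237, Gamma 2.415, Delta 15.413, Epsilon 11.377, Zeta 2.155.
Rounding down gives 2, 2, 2, 15, 11, 2 = 34 seats, so the divisor must be adjusted.
With modified divisor 78: modified quotas Alpha 2.603, Beta 2.423, Gamma 2.615, Delta 16.692, Epsilon 12.321, Zeta 2.333.
Rounding down: Alpha 2, Beta 2, Gamma 2, Delta 16, Epsilon 12, Zeta 2 (total 36).

Alpha=2, Beta=2, Gamma=2, Delta=16, Epsilon=12, Zeta=2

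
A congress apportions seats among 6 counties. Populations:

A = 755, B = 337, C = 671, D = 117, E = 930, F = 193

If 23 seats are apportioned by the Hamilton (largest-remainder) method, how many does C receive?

The standard divisor is 3003/23 ≈ 130.565.
Standard quotas: A 5.783, B 2.581, C 5.139, D 0.896, E 7.123, F 1.478.
Lower quotas: A 5, B 2, C 5, D 0, E 7, F 1 (sum 20, leaving 3 seats).
Remainders in descending order: D 0.896, A 0.783, B 0.581, F 0.478, C 0.139, E 0.123.
Largest remainders: D, A, B receive the extra seats.
C receives 5.

5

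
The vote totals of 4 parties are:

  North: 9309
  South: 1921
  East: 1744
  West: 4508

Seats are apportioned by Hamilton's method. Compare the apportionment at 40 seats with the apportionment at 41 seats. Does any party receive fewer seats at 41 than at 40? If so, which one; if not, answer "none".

South

At 40 seats: North 21, South 5, East 4, West 10.
At 41 seats: North 22, South 4, East 4, West 11.
South drops from 5 to 4.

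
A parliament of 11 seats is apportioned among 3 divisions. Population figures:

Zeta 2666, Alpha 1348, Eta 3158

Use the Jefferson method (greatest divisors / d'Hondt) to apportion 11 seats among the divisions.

Standard divisor 7172/11 ≈ 652; standard quotas: Zeta 4.089, Alpha 2.067, Eta 4.844.
Rounding down gives 4, 2, 4 = 10 seats, so the divisor must be adjusted.
With modified divisor 600: modified quotas Zeta 4.443, Alpha 2.247, Eta 5.263.
Rounding down: Zeta 4, Alpha 2, Eta 5 (total 11).

Zeta=4; Alpha=2; Eta=5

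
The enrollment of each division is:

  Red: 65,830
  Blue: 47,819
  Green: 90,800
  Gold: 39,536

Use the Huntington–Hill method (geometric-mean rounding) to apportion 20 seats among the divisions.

Red: 5, Blue: 4, Green: 8, Gold: 3

With divisor 12076: modified quotas Red 5.451, Blue 3.960, Green 7.519, Gold 3.274.
Geometric-mean thresholds: Red √(5·6)=5.477, Blue √(3·4)=3.464, Green √(7·8)=7.483, Gold √(3·4)=3.464.
Each quota rounded against its threshold gives Red 5, Blue 4, Green 8, Gold 3 (total 20).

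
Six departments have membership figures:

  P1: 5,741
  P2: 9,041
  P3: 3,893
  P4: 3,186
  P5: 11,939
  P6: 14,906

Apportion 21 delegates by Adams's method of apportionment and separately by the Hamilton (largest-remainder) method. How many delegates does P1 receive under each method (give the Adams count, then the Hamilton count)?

Adams: P1 2, P2 4, P3 2, P4 2, P5 5, P6 6.
Hamilton: P1 3, P2 4, P3 2, P4 1, P5 5, P6 6.
P1 gets 2 under Adams and 3 under Hamilton.

2 and 3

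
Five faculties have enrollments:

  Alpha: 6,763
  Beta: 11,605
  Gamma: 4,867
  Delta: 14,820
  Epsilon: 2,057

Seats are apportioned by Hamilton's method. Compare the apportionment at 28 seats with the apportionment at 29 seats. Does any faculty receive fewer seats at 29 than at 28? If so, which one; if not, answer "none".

Epsilon

At 28 seats: Alpha 5, Beta 8, Gamma 3, Delta 10, Epsilon 2.
At 29 seats: Alpha 5, Beta 8, Gamma 4, Delta 11, Epsilon 1.
Epsilon drops from 2 to 1.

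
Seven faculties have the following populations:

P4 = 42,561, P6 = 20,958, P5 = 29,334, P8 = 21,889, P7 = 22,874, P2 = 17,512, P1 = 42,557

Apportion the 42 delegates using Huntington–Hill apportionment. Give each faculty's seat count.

P4: 9, P6: 4, P5: 6, P8: 5, P7: 5, P2: 4, P1: 9

With divisor 4790: modified quotas P4 8.885, P6 4.375, P5 6.124, P8 4.570, P7 4.775, P2 3.656, P1 8.885.
Geometric-mean thresholds: P4 √(8·9)=8.485, P6 √(4·5)=4.472, P5 √(6·7)=6.481, P8 √(4·5)=4.472, P7 √(4·5)=4.472, P2 √(3·4)=3.464, P1 √(8·9)=8.485.
Each quota rounded against its threshold gives P4 9, P6 4, P5 6, P8 5, P7 5, P2 4, P1 9 (total 42).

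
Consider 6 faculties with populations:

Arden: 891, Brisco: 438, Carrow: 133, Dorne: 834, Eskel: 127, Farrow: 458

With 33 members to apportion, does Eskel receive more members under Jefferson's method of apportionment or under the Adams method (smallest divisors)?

Adams

Jefferson: Arden 11, Brisco 5, Carrow 1, Dorne 10, Eskel 1, Farrow 5.
Adams: Arden 10, Brisco 5, Carrow 2, Dorne 9, Eskel 2, Farrow 5.
Eskel gets 1 under Jefferson and 2 under Adams.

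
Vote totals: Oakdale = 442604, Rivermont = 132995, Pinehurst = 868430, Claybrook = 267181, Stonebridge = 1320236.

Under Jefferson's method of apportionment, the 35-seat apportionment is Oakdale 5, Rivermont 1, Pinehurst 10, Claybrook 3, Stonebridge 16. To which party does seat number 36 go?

Pinehurst

Priority for the next seat is population ÷ (current seats + 1).
Priorities: Oakdale 73767.333, Rivermont 66497.500, Pinehurst 78948.182, Claybrook 66795.250, Stonebridge 77660.941.
Highest priority: Pinehurst.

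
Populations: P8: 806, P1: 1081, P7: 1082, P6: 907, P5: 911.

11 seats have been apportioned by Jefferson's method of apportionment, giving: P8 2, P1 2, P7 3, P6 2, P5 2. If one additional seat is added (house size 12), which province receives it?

P1

Priority for the next seat is population ÷ (current seats + 1).
Priorities: P8 268.667, P1 360.333, P7 270.500, P6 302.333, P5 303.667.
Highest priority: P1.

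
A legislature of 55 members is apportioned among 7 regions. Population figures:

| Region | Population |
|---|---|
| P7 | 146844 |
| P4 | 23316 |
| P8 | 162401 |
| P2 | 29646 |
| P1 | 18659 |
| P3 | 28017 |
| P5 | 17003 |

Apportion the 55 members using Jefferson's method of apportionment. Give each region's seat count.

Standard divisor 425886/55 ≈ 7743.382; standard quotas: P7 18.964, P4 3.011, P8 20.973, P2 3.829, P1 2.410, P3 3.618, P5 2.196.
Rounding down gives 18, 3, 20, 3, 2, 3, 2 = 51 seats, so the divisor must be adjusted.
With modified divisor 7360: modified quotas P7 19.952, P4 3.168, P8 22.065, P2 4.028, P1 2.535, P3 3.807, P5 2.310.
Rounding down: P7 19, P4 3, P8 22, P2 4, P1 2, P3 3, P5 2 (total 55).

P7 19, P4 3, P8 22, P2 4, P1 2, P3 3, P5 2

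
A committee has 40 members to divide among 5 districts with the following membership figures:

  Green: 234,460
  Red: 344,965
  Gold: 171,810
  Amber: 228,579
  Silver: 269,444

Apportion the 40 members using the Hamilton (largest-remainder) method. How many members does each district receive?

Green 8, Red 11, Gold 5, Amber 7, Silver 9

Standard divisor: 1249258 ÷ 40 ≈ 31231.45.
Standard quotas: Green 7.5072, Red 11.0454, Gold 5.5012, Amber 7.3189, Silver 8.6273.
Lower quotas: Green 7, Red 11, Gold 5, Amber 7, Silver 8 (sum 38, leaving 2 seats).
Remainders in descending order: Silver 0.6273, Green 0.5072, Gold 0.5012, Amber 0.3189, Red 0.0454.
The surplus seats go to Silver, Green.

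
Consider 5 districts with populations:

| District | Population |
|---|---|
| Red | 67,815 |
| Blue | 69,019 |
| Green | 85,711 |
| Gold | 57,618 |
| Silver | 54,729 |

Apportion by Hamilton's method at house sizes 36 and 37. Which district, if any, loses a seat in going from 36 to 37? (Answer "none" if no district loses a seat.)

none

At 36 seats: Red 7, Blue 8, Green 9, Gold 6, Silver 6.
At 37 seats: Red 8, Blue 8, Green 9, Gold 6, Silver 6.
No district's allocation decreased.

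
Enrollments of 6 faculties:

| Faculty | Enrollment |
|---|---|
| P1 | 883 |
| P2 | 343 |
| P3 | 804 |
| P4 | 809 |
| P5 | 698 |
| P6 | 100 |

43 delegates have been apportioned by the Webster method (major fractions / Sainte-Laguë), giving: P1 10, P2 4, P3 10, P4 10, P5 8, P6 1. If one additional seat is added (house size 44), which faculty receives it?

P1

Priority for the next seat is population ÷ (current seats + 0.5).
Priorities: P1 84.095, P2 76.222, P3 76.571, P4 77.048, P5 82.118, P6 66.667.
Highest priority: P1.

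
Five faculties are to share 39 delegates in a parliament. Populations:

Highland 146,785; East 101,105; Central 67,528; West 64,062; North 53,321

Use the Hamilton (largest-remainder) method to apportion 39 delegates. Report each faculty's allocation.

The standard divisor is 432801/39 ≈ 11097.462.
Standard quotas: Highland 13.2269, East 9.1106, Central 6.0850, West 5.7727, North 4.8048.
Lower quotas: Highland 13, East 9, Central 6, West 5, North 4 (sum 37, leaving 2 seats).
Remainders in descending order: North 0.8048, West 0.7727, Highland 0.2269, East 0.1106, Central 0.0850.
The surplus seats go to North, West.

Highland: 13, East: 9, Central: 6, West: 6, North: 5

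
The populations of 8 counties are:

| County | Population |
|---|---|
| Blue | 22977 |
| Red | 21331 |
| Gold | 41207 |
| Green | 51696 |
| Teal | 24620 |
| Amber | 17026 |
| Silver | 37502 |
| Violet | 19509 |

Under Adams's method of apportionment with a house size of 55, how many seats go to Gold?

9

Standard divisor 235868/55 ≈ 4288.509; standard quotas: Blue 5.358, Red 4.974, Gold 9.609, Green 12.055, Teal 5.741, Amber 3.970, Silver 8.745, Violet 4.549.
Rounding up gives 6, 5, 10, 13, 6, 4, 9, 5 = 58 seats, so the divisor must be adjusted.
With modified divisor 4640: modified quotas Blue 4.952, Red 4.597, Gold 8.881, Green 11.141, Teal 5.306, Amber 3.669, Silver 8.082, Violet 4.205.
Rounding up: Blue 5, Red 5, Gold 9, Green 12, Teal 6, Amber 4, Silver 9, Violet 5 (total 55).
Gold receives 9.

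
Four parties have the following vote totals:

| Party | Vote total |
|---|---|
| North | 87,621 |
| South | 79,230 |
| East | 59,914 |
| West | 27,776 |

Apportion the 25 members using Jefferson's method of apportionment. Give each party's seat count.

Standard divisor 254541/25 ≈ 10181.64; standard quotas: North 8.606, South 7.782, East 5.885, West 2.728.
Rounding down gives 8, 7, 5, 2 = 22 seats, so the divisor must be adjusted.
With modified divisor 9500: modified quotas North 9.223, South 8.340, East 6.307, West 2.924.
Rounding down: North 9, South 8, East 6, West 2 (total 25).

North: 9, South: 8, East: 6, West: 2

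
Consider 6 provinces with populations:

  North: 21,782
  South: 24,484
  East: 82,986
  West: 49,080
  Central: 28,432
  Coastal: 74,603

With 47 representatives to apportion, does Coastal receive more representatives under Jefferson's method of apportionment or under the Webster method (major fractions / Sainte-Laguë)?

Jefferson: North 3, South 4, East 14, West 8, Central 5, Coastal 13.
Webster: North 4, South 4, East 14, West 8, Central 5, Coastal 12.
Coastal gets 13 under Jefferson and 12 under Webster.

Jefferson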